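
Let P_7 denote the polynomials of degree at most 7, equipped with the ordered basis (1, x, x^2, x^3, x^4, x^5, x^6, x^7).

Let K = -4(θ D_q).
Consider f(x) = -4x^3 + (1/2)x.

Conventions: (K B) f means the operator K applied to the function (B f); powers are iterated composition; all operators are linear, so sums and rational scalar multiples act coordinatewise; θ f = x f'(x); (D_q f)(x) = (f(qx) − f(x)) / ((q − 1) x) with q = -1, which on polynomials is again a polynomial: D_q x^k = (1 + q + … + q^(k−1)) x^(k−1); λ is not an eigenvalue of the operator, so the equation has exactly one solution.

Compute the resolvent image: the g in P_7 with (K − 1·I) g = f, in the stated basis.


the image equals g(x) = 4x^3 - 32x^2 - (1/2)x

write g with unknown coordinates in the stated basis and equate coefficients in (K − 1·I) g = f
solving from the highest basis element down gives g = 4x^3 - 32x^2 - (1/2)x
check: K g = -32x^2
so K g − 1·g = -4x^3 + (1/2)x = f ✓


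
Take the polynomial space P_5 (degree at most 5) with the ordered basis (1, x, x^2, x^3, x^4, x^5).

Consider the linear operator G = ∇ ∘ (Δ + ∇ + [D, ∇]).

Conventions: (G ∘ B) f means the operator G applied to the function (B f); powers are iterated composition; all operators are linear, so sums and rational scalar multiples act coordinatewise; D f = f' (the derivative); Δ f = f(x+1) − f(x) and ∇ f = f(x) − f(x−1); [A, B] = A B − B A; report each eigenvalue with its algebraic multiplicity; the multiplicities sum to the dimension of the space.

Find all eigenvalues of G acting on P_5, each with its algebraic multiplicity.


image of 1: 0
image of x: 0
image of x^2: 4
image of x^3: 12x - 6
image of x^4: 24x^2 - 24x + 16
image of x^5: 40x^3 - 60x^2 + 80x - 30
the matrix is upper triangular; its diagonal is (0, 0, 0, 0, 0, 0)
for a triangular matrix the eigenvalues are the diagonal entries, with algebraic multiplicity their repetition count

λ = 0 (multiplicity 6)


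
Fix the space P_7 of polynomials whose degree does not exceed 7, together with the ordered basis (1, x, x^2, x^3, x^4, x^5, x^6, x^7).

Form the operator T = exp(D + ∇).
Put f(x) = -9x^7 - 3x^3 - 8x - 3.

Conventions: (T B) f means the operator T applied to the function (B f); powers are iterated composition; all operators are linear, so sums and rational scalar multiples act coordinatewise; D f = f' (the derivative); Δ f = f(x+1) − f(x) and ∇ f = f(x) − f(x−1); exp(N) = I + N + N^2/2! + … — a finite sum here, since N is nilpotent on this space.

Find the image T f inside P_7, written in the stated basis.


g(x) = -9x^7 - 126x^6 - 567x^5 - 945x^4 - 633x^3 - 585x^2 - 350x + 8

order-1 term: -126x^6 + 189x^5 - 315x^4 + 315x^3 - 207x^2 + 72x - 28
order-2 term: -756x^5 + 1890x^4 - 3465x^3 + 3780x^2 - 2367x + 648
order-3 term: -2520x^4 + 7560x^3 - 13230x^2 + 12285x - 4875
order-4 term: -5040x^3 + 15120x^2 - 21420x + 11970
order-5 term: -6048x^2 + 15120x - 12600
order-6 term: -4032x + 6048
order-7 term: -1152
the series for exp(D + ∇) f terminates at order 7
exp(D + ∇) f = -9x^7 - 126x^6 - 567x^5 - 945x^4 - 633x^3 - 585x^2 - 350x + 8


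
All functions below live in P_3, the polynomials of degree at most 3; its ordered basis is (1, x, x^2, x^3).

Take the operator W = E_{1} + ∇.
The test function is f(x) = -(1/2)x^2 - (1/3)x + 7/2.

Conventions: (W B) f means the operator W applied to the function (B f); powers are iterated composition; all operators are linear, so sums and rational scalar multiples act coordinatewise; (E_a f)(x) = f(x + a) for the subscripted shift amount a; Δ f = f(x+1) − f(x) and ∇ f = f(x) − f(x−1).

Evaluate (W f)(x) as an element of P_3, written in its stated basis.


the image equals g(x) = -(1/2)x^2 - (7/3)x + 17/6

E_{1} f = -(1/2)x^2 - (4/3)x + 8/3
∇ f = -x + 1/6
(E_{1} + ∇) f = -(1/2)x^2 - (7/3)x + 17/6


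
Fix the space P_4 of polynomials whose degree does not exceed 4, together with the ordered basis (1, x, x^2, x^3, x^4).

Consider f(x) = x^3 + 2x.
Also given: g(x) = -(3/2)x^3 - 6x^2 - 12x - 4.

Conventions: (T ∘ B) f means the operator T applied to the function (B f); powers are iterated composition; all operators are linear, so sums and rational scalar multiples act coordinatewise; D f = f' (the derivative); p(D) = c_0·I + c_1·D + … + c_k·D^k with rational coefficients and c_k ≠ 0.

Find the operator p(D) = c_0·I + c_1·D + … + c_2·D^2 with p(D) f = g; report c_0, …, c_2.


D^0 f = x^3 + 2x
D^1 f = 3x^2 + 2
D^2 f = 6x
matching coefficients of g against c_0 f + c_1 Df + … from the top degree down determines the c_i
solution: c_0 = -3/2, c_1 = -2, c_2 = -3/2

p(D) = -(3/2)·I − 2·D − (3/2)·D^2, i.e. c_0 = -3/2, c_1 = -2, c_2 = -3/2


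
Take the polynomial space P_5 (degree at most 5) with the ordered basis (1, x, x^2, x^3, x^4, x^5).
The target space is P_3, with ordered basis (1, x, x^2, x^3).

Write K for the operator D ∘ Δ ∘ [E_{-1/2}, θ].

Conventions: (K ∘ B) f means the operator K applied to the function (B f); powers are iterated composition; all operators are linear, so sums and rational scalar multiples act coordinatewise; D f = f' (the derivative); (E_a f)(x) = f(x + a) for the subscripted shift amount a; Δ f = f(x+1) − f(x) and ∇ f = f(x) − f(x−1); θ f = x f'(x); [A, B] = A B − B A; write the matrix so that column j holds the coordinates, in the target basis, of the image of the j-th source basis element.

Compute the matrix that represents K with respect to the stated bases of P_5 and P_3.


the matrix is [[0, 0, 0, -3, 0, -5/2]; [0, 0, 0, 0, -12, 0]; [0, 0, 0, 0, 0, -30]; [0, 0, 0, 0, 0, 0]] (rows listed top to bottom)

image of 1: 0
image of x: 0
image of x^2: 0
image of x^3: -3
image of x^4: -12x
image of x^5: -30x^2 - 5/2
each image's coordinates form column j of the matrix


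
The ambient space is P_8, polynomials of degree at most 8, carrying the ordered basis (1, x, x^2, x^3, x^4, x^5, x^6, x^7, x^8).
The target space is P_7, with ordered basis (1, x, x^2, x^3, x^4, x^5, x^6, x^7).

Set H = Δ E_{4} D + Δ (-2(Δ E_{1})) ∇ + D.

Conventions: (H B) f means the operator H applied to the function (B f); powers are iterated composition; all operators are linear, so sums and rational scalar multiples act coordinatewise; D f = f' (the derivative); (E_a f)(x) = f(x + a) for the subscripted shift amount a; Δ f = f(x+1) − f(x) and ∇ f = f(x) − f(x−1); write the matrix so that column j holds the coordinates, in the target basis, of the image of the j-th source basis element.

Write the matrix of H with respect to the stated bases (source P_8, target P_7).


the matrix is [[0, 1, 2, 15, 172, 1545, 11526, 77091, 482336]; [0, 0, 2, 6, 60, 860, 9270, 80682, 616728]; [0, 0, 0, 3, 12, 150, 2580, 32445, 322728]; [0, 0, 0, 0, 4, 20, 300, 6020, 86520]; [0, 0, 0, 0, 0, 5, 30, 525, 12040]; [0, 0, 0, 0, 0, 0, 6, 42, 840]; [0, 0, 0, 0, 0, 0, 0, 7, 56]; [0, 0, 0, 0, 0, 0, 0, 0, 8]] (rows listed top to bottom)

image of 1: 0
image of x: 1
image of x^2: 2x + 2
image of x^3: 3x^2 + 6x + 15
image of x^4: 4x^3 + 12x^2 + 60x + 172
image of x^5: 5x^4 + 20x^3 + 150x^2 + 860x + 1545
image of x^6: 6x^5 + 30x^4 + 300x^3 + 2580x^2 + 9270x + 11526
image of x^7: 7x^6 + 42x^5 + 525x^4 + 6020x^3 + 32445x^2 + 80682x + 77091
image of x^8: 8x^7 + 56x^6 + 840x^5 + 12040x^4 + 86520x^3 + 322728x^2 + 616728x + 482336
each image's coordinates form column j of the matrix


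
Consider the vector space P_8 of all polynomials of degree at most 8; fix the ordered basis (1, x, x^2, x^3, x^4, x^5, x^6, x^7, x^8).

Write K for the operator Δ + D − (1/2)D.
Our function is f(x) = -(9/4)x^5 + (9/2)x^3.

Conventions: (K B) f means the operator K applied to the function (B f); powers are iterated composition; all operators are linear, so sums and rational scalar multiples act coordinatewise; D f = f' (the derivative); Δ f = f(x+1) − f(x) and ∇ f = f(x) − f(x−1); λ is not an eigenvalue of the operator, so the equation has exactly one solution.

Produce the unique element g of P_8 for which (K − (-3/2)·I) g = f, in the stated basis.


the result is g(x) = -(3/2)x^5 + (15/2)x^4 - 17x^3 + 31x^2 - 43x + 89/3

write g with unknown coordinates in the stated basis and equate coefficients in (K − (-3/2)·I) g = f
solving from the highest basis element down gives g = -(3/2)x^5 + (15/2)x^4 - 17x^3 + 31x^2 - 43x + 89/3
check: K g = -(45/4)x^4 + 30x^3 - (93/2)x^2 + (129/2)x - 89/2
so K g − (-3/2)·g = -(9/4)x^5 + (9/2)x^3 = f ✓


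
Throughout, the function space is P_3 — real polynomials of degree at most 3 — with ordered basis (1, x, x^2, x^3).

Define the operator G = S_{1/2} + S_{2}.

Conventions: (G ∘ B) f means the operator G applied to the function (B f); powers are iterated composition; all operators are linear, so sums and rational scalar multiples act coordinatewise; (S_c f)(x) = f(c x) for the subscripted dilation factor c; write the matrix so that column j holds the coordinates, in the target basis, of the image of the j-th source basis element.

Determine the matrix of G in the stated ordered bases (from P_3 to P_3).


image of 1: 2
image of x: (5/2)x
image of x^2: (17/4)x^2
image of x^3: (65/8)x^3
each image's coordinates form column j of the matrix

the matrix is [[2, 0, 0, 0]; [0, 5/2, 0, 0]; [0, 0, 17/4, 0]; [0, 0, 0, 65/8]] (rows listed top to bottom)


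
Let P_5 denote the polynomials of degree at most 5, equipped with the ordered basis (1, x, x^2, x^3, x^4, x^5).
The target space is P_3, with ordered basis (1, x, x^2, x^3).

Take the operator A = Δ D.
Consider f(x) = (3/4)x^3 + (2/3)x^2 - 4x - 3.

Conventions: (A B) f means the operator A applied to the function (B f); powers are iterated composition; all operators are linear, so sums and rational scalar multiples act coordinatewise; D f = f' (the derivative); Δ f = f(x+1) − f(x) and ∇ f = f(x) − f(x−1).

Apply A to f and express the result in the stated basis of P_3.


D f = (9/4)x^2 + (4/3)x - 4
Δ D f = (9/2)x + 43/12

g(x) = (9/2)x + 43/12


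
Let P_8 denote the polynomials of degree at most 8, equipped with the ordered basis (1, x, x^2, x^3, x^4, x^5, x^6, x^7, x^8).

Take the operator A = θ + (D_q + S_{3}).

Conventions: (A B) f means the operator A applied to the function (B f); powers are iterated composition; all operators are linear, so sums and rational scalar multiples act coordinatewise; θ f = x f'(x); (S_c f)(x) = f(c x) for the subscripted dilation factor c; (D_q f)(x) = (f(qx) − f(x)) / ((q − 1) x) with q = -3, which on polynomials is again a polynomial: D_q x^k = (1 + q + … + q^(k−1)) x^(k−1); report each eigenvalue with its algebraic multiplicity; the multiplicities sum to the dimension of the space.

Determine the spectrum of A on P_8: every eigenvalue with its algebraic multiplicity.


image of 1: 1
image of x: 4x + 1
image of x^2: 11x^2 - 2x
image of x^3: 30x^3 + 7x^2
image of x^4: 85x^4 - 20x^3
image of x^5: 248x^5 + 61x^4
image of x^6: 735x^6 - 182x^5
image of x^7: 2194x^7 + 547x^6
image of x^8: 6569x^8 - 1640x^7
the matrix is upper triangular; its diagonal is (1, 4, 11, 30, 85, 248, 735, 2194, 6569)
for a triangular matrix the eigenvalues are the diagonal entries, with algebraic multiplicity their repetition count

λ = 1 (multiplicity 1), λ = 4 (multiplicity 1), λ = 11 (multiplicity 1), λ = 30 (multiplicity 1), λ = 85 (multiplicity 1), λ = 248 (multiplicity 1), λ = 735 (multiplicity 1), λ = 2194 (multiplicity 1), λ = 6569 (multiplicity 1)


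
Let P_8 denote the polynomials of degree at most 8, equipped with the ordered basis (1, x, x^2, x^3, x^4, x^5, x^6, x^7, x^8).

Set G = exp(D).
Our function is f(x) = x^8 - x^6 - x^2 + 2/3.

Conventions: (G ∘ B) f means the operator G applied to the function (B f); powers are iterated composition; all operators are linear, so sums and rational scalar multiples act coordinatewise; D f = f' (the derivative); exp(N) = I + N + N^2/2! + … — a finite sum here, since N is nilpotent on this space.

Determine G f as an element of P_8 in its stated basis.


order-1 term: 8x^7 - 6x^5 - 2x
order-2 term: 28x^6 - 15x^4 - 1
order-3 term: 56x^5 - 20x^3
order-4 term: 70x^4 - 15x^2
order-5 term: 56x^3 - 6x
order-6 term: 28x^2 - 1
order-7 term: 8x
order-8 term: 1
the series for exp(D) f terminates at order 8
exp(D) f = x^8 + 8x^7 + 27x^6 + 50x^5 + 55x^4 + 36x^3 + 12x^2 - 1/3

the image equals g(x) = x^8 + 8x^7 + 27x^6 + 50x^5 + 55x^4 + 36x^3 + 12x^2 - 1/3


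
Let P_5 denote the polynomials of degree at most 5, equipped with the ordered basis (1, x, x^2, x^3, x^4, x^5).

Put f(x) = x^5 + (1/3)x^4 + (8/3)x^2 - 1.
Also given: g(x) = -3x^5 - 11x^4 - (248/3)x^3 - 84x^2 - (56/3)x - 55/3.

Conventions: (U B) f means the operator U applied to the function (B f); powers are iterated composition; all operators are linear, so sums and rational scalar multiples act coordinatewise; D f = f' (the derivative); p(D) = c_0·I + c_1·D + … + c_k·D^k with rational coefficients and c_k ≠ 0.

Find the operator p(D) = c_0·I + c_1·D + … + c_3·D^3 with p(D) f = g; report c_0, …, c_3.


c_0 = -3, c_1 = -2, c_2 = -4, c_3 = -1

D^0 f = x^5 + (1/3)x^4 + (8/3)x^2 - 1
D^1 f = 5x^4 + (4/3)x^3 + (16/3)x
D^2 f = 20x^3 + 4x^2 + 16/3
D^3 f = 60x^2 + 8x
matching coefficients of g against c_0 f + c_1 Df + … from the top degree down determines the c_i
solution: c_0 = -3, c_1 = -2, c_2 = -4, c_3 = -1


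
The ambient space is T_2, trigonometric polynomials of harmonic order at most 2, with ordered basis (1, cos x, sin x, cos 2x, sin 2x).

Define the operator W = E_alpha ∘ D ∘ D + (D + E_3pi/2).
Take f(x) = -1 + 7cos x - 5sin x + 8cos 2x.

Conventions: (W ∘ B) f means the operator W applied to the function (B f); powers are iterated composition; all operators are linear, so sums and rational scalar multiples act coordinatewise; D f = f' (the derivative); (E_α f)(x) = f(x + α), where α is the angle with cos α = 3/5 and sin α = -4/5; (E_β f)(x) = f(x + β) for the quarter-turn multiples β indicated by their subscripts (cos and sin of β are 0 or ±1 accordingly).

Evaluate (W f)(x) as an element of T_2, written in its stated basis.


the result is g(x) = -1 - (41/5)cos x - (13/5)sin x + (24/25)cos 2x - (1168/25)sin 2x

D f = -5cos x - 7sin x - 16sin 2x
D D f = -7cos x + 5sin x - 32cos 2x
E_alpha D D f = -(41/5)cos x - (13/5)sin x + (224/25)cos 2x - (768/25)sin 2x
D f = -5cos x - 7sin x - 16sin 2x
E_3pi/2 f = -1 + 5cos x + 7sin x - 8cos 2x
(D + E_3pi/2) f = -1 - 8cos 2x - 16sin 2x
(E_alpha ∘ D ∘ D + (D + E_3pi/2)) f = -1 - (41/5)cos x - (13/5)sin x + (24/25)cos 2x - (1168/25)sin 2x


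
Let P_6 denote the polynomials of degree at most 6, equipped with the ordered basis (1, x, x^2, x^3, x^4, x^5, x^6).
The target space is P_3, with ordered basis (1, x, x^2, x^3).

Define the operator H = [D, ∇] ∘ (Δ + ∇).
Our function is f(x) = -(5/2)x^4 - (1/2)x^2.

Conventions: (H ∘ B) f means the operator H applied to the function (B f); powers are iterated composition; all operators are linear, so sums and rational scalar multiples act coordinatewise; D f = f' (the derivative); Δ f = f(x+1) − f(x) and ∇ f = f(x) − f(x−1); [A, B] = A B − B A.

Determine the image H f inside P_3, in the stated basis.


the result is g(x) = 0

Δ f = -10x^3 - 15x^2 - 11x - 3
∇ f = -10x^3 + 15x^2 - 11x + 3
(Δ + ∇) f = -20x^3 - 22x
∇ (Δ + ∇) f = -60x^2 + 60x - 42
D ∇ (Δ + ∇) f = -120x + 60
D (Δ + ∇) f = -60x^2 - 22
∇ D (Δ + ∇) f = -120x + 60
[D, ∇] (Δ + ∇) f = 0


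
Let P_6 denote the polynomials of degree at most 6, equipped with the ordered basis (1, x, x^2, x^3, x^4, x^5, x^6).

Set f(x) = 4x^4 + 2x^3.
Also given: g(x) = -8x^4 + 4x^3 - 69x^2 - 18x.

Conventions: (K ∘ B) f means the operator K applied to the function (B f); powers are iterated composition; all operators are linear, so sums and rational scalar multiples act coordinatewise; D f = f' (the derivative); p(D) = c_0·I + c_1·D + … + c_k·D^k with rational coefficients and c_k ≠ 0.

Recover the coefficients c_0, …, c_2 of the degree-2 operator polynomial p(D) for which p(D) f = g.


D^0 f = 4x^4 + 2x^3
D^1 f = 16x^3 + 6x^2
D^2 f = 48x^2 + 12x
matching coefficients of g against c_0 f + c_1 Df + … from the top degree down determines the c_i
solution: c_0 = -2, c_1 = 1/2, c_2 = -3/2

c_0 = -2, c_1 = 1/2, c_2 = -3/2


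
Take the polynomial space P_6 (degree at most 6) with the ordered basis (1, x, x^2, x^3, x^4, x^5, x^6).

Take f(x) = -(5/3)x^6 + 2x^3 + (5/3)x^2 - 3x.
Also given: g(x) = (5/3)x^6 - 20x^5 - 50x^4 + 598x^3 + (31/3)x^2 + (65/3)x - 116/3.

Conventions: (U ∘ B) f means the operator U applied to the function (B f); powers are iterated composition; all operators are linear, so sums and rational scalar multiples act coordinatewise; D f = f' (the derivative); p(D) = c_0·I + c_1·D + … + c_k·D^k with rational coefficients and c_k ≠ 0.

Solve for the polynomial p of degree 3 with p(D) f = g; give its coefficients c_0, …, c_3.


p(D) = -I + 2·D + D^2 − 3·D^3, i.e. c_0 = -1, c_1 = 2, c_2 = 1, c_3 = -3

D^0 f = -(5/3)x^6 + 2x^3 + (5/3)x^2 - 3x
D^1 f = -10x^5 + 6x^2 + (10/3)x - 3
D^2 f = -50x^4 + 12x + 10/3
D^3 f = -200x^3 + 12
matching coefficients of g against c_0 f + c_1 Df + … from the top degree down determines the c_i
solution: c_0 = -1, c_1 = 2, c_2 = 1, c_3 = -3


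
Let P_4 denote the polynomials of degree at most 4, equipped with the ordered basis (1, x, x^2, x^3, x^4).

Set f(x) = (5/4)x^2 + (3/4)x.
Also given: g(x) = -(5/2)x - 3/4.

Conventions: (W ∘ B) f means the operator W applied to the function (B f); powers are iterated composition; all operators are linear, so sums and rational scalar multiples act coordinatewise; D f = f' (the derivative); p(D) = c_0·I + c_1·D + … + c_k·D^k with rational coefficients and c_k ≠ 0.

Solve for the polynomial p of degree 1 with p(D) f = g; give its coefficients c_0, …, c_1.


c_0 = 0, c_1 = -1

D^0 f = (5/4)x^2 + (3/4)x
D^1 f = (5/2)x + 3/4
matching coefficients of g against c_0 f + c_1 Df + … from the top degree down determines the c_i
solution: c_0 = 0, c_1 = -1


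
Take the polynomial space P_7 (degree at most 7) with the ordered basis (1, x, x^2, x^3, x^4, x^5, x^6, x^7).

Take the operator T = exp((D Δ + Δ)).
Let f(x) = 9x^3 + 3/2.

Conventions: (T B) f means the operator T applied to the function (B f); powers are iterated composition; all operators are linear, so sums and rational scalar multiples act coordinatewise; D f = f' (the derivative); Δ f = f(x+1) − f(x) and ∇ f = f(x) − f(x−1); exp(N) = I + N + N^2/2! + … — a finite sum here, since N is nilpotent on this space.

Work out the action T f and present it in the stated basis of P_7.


the image equals g(x) = 9x^3 + 27x^2 + 108x + 255/2

order-1 term: 27x^2 + 81x + 36
order-2 term: 27x + 81
order-3 term: 9
the series for exp((D Δ + Δ)) f terminates at order 3
exp((D Δ + Δ)) f = 9x^3 + 27x^2 + 108x + 255/2


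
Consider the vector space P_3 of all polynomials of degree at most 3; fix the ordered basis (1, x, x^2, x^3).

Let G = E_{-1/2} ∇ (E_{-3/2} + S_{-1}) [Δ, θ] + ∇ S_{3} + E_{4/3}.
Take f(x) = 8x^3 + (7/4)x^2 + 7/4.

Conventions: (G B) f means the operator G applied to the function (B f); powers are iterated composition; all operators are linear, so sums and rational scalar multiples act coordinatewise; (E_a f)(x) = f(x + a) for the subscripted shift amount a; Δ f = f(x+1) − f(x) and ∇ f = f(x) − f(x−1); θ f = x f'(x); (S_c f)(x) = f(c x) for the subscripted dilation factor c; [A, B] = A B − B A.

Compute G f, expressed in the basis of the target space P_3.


g(x) = 8x^3 + (2727/4)x^2 - (2839/6)x + 1514/27

θ f = 24x^3 + (7/2)x^2
Δ θ f = 72x^2 + 79x + 55/2
Δ f = 24x^2 + (55/2)x + 39/4
θ Δ f = 48x^2 + (55/2)x
[Δ, θ] f = 24x^2 + (103/2)x + 55/2
E_{-3/2} [Δ, θ] f = 24x^2 - (41/2)x + 17/4
S_{-1} [Δ, θ] f = 24x^2 - (103/2)x + 55/2
(E_{-3/2} + S_{-1}) [Δ, θ] f = 48x^2 - 72x + 127/4
∇ (E_{-3/2} + S_{-1}) [Δ, θ] f = 96x - 120
E_{-1/2} ∇ (E_{-3/2} + S_{-1}) [Δ, θ] f = 96x - 168
S_{3} f = 216x^3 + (63/4)x^2 + 7/4
∇ S_{3} f = 648x^2 - (1233/2)x + 801/4
E_{4/3} f = 8x^3 + (135/4)x^2 + (142/3)x + 2573/108
(E_{-1/2} ∇ (E_{-3/2} + S_{-1}) [Δ, θ] + ∇ S_{3} + E_{4/3}) f = 8x^3 + (2727/4)x^2 - (2839/6)x + 1514/27


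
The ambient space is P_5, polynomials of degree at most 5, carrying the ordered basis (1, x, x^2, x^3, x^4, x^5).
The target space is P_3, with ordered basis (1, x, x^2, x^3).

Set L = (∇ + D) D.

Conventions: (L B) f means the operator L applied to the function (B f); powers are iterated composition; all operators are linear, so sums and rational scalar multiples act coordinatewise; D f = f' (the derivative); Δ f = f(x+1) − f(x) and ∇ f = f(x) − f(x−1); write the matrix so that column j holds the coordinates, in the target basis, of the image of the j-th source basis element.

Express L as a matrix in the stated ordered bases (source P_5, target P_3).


the matrix is [[0, 0, 4, -3, 4, -5]; [0, 0, 0, 12, -12, 20]; [0, 0, 0, 0, 24, -30]; [0, 0, 0, 0, 0, 40]] (rows listed top to bottom)

image of 1: 0
image of x: 0
image of x^2: 4
image of x^3: 12x - 3
image of x^4: 24x^2 - 12x + 4
image of x^5: 40x^3 - 30x^2 + 20x - 5
each image's coordinates form column j of the matrix


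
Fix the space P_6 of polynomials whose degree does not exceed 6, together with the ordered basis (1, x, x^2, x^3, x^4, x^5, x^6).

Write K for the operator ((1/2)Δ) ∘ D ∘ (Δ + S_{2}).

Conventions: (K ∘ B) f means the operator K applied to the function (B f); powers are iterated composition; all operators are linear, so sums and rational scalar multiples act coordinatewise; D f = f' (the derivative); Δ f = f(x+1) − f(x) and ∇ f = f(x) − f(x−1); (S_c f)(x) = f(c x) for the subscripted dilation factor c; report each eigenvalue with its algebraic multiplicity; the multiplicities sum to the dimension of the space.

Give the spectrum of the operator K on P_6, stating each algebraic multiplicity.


image of 1: 0
image of x: 0
image of x^2: 4
image of x^3: 24x + 15
image of x^4: 96x^2 + 108x + 44
image of x^5: 320x^3 + 510x^2 + 380x + 115
image of x^6: 960x^4 + 1980x^3 + 2100x^2 + 1170x + 282
the matrix is upper triangular; its diagonal is (0, 0, 0, 0, 0, 0, 0)
for a triangular matrix the eigenvalues are the diagonal entries, with algebraic multiplicity their repetition count

λ = 0 (multiplicity 7)


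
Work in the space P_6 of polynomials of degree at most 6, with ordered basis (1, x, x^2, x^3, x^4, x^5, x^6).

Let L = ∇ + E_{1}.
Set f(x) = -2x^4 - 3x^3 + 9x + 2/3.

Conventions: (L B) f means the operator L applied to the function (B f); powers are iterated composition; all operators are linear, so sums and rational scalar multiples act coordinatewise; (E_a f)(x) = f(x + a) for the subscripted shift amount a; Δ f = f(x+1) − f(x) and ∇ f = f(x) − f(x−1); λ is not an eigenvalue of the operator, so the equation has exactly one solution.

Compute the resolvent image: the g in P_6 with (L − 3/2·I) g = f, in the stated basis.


the image equals g(x) = 4x^4 + 70x^3 + 840x^2 + 6766x + 82028/3

write g with unknown coordinates in the stated basis and equate coefficients in (L − 3/2·I) g = f
solving from the highest basis element down gives g = 4x^4 + 70x^3 + 840x^2 + 6766x + 82028/3
check: L g = 4x^4 + 102x^3 + 1260x^2 + 10158x + 123044/3
so L g − 3/2·g = -2x^4 - 3x^3 + 9x + 2/3 = f ✓


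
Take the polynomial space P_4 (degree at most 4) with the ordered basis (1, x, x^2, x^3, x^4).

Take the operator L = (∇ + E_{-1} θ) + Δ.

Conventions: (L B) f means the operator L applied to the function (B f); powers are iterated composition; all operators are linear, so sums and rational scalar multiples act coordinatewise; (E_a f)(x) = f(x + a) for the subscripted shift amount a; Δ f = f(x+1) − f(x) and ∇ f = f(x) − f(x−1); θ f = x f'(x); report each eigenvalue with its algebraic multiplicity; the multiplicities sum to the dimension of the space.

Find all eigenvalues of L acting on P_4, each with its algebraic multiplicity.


λ = 0 (multiplicity 1), λ = 1 (multiplicity 1), λ = 2 (multiplicity 1), λ = 3 (multiplicity 1), λ = 4 (multiplicity 1)

image of 1: 0
image of x: x + 1
image of x^2: 2x^2 + 2
image of x^3: 3x^3 - 3x^2 + 9x - 1
image of x^4: 4x^4 - 8x^3 + 24x^2 - 8x + 4
the matrix is upper triangular; its diagonal is (0, 1, 2, 3, 4)
for a triangular matrix the eigenvalues are the diagonal entries, with algebraic multiplicity their repetition count


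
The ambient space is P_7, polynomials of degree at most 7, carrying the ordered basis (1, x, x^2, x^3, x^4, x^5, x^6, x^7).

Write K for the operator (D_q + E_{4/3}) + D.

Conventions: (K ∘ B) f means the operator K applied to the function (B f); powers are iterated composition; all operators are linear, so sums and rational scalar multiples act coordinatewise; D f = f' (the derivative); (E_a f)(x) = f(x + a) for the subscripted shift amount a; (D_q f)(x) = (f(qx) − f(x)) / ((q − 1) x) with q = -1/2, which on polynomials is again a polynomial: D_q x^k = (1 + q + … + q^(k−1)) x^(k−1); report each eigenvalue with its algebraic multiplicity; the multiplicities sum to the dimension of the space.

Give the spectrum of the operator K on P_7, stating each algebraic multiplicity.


image of 1: 1
image of x: x + 10/3
image of x^2: x^2 + (31/6)x + 16/9
image of x^3: x^3 + (31/4)x^2 + (16/3)x + 64/27
image of x^4: x^4 + (239/24)x^3 + (32/3)x^2 + (256/27)x + 256/81
image of x^5: x^5 + (593/48)x^4 + (160/9)x^3 + (640/27)x^2 + (1280/81)x + 1024/243
image of x^6: x^6 + (469/32)x^5 + (80/3)x^4 + (1280/27)x^3 + (1280/27)x^2 + (2048/81)x + 4096/729
image of x^7: x^7 + (3265/192)x^6 + (112/3)x^5 + (2240/27)x^4 + (8960/81)x^3 + (7168/81)x^2 + (28672/729)x + 16384/2187
the matrix is upper triangular; its diagonal is (1, 1, 1, 1, 1, 1, 1, 1)
for a triangular matrix the eigenvalues are the diagonal entries, with algebraic multiplicity their repetition count

λ = 1 (multiplicity 8)


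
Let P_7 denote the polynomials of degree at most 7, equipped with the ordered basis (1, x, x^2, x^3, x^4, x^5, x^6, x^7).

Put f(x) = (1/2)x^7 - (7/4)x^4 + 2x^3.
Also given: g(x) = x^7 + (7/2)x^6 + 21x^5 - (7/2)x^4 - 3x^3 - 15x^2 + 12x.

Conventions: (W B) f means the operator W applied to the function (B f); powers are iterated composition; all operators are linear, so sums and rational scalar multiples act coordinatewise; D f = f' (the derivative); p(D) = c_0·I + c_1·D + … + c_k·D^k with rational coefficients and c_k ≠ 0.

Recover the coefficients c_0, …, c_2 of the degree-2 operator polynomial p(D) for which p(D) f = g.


c_0 = 2, c_1 = 1, c_2 = 1

D^0 f = (1/2)x^7 - (7/4)x^4 + 2x^3
D^1 f = (7/2)x^6 - 7x^3 + 6x^2
D^2 f = 21x^5 - 21x^2 + 12x
matching coefficients of g against c_0 f + c_1 Df + … from the top degree down determines the c_i
solution: c_0 = 2, c_1 = 1, c_2 = 1


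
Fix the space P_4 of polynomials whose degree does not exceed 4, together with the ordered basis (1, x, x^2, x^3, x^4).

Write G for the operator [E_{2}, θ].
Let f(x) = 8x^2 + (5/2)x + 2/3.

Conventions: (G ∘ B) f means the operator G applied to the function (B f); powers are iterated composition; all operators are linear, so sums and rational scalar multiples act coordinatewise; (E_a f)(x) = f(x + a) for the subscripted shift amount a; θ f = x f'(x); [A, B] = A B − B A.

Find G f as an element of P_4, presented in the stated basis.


the image equals g(x) = 32x + 69

θ f = 16x^2 + (5/2)x
E_{2} θ f = 16x^2 + (133/2)x + 69
E_{2} f = 8x^2 + (69/2)x + 113/3
θ E_{2} f = 16x^2 + (69/2)x
[E_{2}, θ] f = 32x + 69


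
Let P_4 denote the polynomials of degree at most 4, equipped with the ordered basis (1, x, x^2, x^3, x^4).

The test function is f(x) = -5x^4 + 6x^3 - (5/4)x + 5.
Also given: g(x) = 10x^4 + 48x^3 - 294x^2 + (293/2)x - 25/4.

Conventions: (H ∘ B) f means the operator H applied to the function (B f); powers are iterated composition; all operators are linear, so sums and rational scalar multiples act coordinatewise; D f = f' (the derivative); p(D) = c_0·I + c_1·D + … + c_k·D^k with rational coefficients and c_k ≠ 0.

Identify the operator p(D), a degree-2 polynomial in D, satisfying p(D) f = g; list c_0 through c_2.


D^0 f = -5x^4 + 6x^3 - (5/4)x + 5
D^1 f = -20x^3 + 18x^2 - 5/4
D^2 f = -60x^2 + 36x
matching coefficients of g against c_0 f + c_1 Df + … from the top degree down determines the c_i
solution: c_0 = -2, c_1 = -3, c_2 = 4

p(D) = -2·I − 3·D + 4·D^2, i.e. c_0 = -2, c_1 = -3, c_2 = 4


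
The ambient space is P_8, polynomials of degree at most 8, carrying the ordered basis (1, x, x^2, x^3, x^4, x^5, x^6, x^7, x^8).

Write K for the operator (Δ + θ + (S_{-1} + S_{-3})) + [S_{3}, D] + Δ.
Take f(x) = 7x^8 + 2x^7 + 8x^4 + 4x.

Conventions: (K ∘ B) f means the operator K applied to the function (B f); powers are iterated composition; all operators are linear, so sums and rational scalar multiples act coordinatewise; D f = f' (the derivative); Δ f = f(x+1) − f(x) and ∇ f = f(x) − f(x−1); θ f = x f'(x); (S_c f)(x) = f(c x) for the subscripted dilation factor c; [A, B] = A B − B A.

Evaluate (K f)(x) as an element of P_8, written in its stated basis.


the result is g(x) = 45990x^8 - 249194x^7 - 19992x^6 + 868x^5 + 1808x^4 - 740x^3 + 572x^2 + 192x + 34

Δ f = 56x^7 + 210x^6 + 434x^5 + 560x^4 + 494x^3 + 286x^2 + 102x + 21
θ f = 56x^8 + 14x^7 + 32x^4 + 4x
S_{-1} f = 7x^8 - 2x^7 + 8x^4 - 4x
S_{-3} f = 45927x^8 - 4374x^7 + 648x^4 - 12x
(S_{-1} + S_{-3}) f = 45934x^8 - 4376x^7 + 656x^4 - 16x
(Δ + θ + (S_{-1} + S_{-3})) f = 45990x^8 - 4306x^7 + 210x^6 + 434x^5 + 1248x^4 + 494x^3 + 286x^2 + 90x + 21
D f = 56x^7 + 14x^6 + 32x^3 + 4
S_{3} D f = 122472x^7 + 10206x^6 + 864x^3 + 4
S_{3} f = 45927x^8 + 4374x^7 + 648x^4 + 12x
D S_{3} f = 367416x^7 + 30618x^6 + 2592x^3 + 12
[S_{3}, D] f = -244944x^7 - 20412x^6 - 1728x^3 - 8
Δ f = 56x^7 + 210x^6 + 434x^5 + 560x^4 + 494x^3 + 286x^2 + 102x + 21
((Δ + θ + (S_{-1} + S_{-3})) + [S_{3}, D] + Δ) f = 45990x^8 - 249194x^7 - 19992x^6 + 868x^5 + 1808x^4 - 740x^3 + 572x^2 + 192x + 34


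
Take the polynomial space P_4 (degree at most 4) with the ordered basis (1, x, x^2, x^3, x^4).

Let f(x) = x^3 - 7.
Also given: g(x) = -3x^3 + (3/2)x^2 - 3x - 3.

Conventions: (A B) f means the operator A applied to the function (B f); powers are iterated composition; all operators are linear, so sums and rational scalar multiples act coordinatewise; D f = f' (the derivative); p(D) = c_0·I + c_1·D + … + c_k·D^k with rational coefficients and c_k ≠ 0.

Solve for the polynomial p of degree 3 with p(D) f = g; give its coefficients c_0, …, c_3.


p(D) = -3·I + (1/2)·D − (1/2)·D^2 − 4·D^3, i.e. c_0 = -3, c_1 = 1/2, c_2 = -1/2, c_3 = -4

D^0 f = x^3 - 7
D^1 f = 3x^2
D^2 f = 6x
D^3 f = 6
matching coefficients of g against c_0 f + c_1 Df + … from the top degree down determines the c_i
solution: c_0 = -3, c_1 = 1/2, c_2 = -1/2, c_3 = -4


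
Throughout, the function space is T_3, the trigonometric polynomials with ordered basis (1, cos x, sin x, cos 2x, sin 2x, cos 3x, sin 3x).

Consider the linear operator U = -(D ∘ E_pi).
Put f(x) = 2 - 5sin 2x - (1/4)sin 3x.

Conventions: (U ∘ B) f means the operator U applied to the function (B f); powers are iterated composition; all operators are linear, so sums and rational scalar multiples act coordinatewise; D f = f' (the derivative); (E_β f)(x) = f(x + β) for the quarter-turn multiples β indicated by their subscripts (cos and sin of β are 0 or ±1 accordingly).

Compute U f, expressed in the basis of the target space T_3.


the image equals g(x) = 10cos 2x - (3/4)cos 3x

E_pi f = 2 - 5sin 2x + (1/4)sin 3x
D E_pi f = -10cos 2x + (3/4)cos 3x
(-(D ∘ E_pi)) f = 10cos 2x - (3/4)cos 3x


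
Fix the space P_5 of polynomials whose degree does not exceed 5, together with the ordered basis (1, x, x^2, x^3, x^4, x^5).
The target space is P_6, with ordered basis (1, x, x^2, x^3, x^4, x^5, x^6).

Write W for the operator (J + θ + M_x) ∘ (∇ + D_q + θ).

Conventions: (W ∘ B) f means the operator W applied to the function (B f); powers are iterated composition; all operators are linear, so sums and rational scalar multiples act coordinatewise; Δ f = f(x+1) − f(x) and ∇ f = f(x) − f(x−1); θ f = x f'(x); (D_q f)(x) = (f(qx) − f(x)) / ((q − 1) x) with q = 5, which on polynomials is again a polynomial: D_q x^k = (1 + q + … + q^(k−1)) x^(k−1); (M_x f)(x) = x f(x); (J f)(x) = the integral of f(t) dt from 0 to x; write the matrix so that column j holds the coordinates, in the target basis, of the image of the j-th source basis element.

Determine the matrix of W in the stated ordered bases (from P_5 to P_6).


image of 1: 0
image of x: (3/2)x^2 + 5x
image of x^2: (8/3)x^3 + 16x^2 + 6x
image of x^3: (15/4)x^4 + (163/3)x^3 + (127/2)x^2 - x
image of x^4: (24/5)x^5 + 216x^4 + 472x^3 - 6x^2 + 2x
image of x^5: (35/6)x^6 + (4841/5)x^5 + (6263/2)x^4 - (50/3)x^3 + (25/2)x^2 - 3x
each image's coordinates form column j of the matrix

the matrix is [[0, 0, 0, 0, 0, 0]; [0, 5, 6, -1, 2, -3]; [0, 3/2, 16, 127/2, -6, 25/2]; [0, 0, 8/3, 163/3, 472, -50/3]; [0, 0, 0, 15/4, 216, 6263/2]; [0, 0, 0, 0, 24/5, 4841/5]; [0, 0, 0, 0, 0, 35/6]] (rows listed top to bottom)


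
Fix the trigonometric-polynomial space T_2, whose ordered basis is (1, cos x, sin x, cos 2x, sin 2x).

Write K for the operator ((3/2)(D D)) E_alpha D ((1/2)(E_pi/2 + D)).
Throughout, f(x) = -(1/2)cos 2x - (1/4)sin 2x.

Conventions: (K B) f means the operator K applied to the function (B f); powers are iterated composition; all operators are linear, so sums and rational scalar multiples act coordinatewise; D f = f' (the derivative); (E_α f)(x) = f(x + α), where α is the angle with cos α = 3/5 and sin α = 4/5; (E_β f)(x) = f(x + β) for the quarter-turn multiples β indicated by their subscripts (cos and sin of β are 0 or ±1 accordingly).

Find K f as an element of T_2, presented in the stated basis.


the image equals g(x) = (21/10)cos 2x + (36/5)sin 2x

E_pi/2 f = (1/2)cos 2x + (1/4)sin 2x
D f = -(1/2)cos 2x + sin 2x
(E_pi/2 + D) f = (5/4)sin 2x
((1/2)(E_pi/2 + D)) f = (5/8)sin 2x
D ((1/2)(E_pi/2 + D)) f = (5/4)cos 2x
E_alpha D ((1/2)(E_pi/2 + D)) f = -(7/20)cos 2x - (6/5)sin 2x
D (E_alpha D) ((1/2)(E_pi/2 + D)) f = -(12/5)cos 2x + (7/10)sin 2x
D D (E_alpha D) ((1/2)(E_pi/2 + D)) f = (7/5)cos 2x + (24/5)sin 2x
((3/2)(D D)) (E_alpha D) ((1/2)(E_pi/2 + D)) f = (21/10)cos 2x + (36/5)sin 2x


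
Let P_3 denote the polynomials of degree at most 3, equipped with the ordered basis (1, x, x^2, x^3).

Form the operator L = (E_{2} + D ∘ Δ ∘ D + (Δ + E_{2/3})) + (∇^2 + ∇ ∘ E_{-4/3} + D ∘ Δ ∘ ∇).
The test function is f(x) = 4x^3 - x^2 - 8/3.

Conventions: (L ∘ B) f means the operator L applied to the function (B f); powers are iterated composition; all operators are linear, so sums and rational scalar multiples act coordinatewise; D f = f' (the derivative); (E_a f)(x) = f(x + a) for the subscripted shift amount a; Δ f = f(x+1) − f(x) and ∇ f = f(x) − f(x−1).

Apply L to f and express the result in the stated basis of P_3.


E_{2} f = 4x^3 + 23x^2 + 44x + 76/3
D f = 12x^2 - 2x
Δ D f = 24x + 10
D Δ D f = 24
Δ f = 12x^2 + 10x + 3
E_{2/3} f = 4x^3 + 7x^2 + 4x - 52/27
(Δ + E_{2/3}) f = 4x^3 + 19x^2 + 14x + 29/27
(E_{2} + D ∘ Δ ∘ D + (Δ + E_{2/3})) f = 8x^3 + 42x^2 + 58x + 1361/27
∇ f = 12x^2 - 14x + 5
∇ ∇ f = 24x - 26
E_{-4/3} f = 4x^3 - 17x^2 + 24x - 376/27
∇ E_{-4/3} f = 12x^2 - 46x + 45
∇ f = 12x^2 - 14x + 5
Δ ∇ f = 24x - 2
D Δ ∇ f = 24
(∇^2 + ∇ ∘ E_{-4/3} + D ∘ Δ ∘ ∇) f = 12x^2 - 22x + 43
((E_{2} + D ∘ Δ ∘ D + (Δ + E_{2/3})) + (∇^2 + ∇ ∘ E_{-4/3} + D ∘ Δ ∘ ∇)) f = 8x^3 + 54x^2 + 36x + 2522/27

the image equals g(x) = 8x^3 + 54x^2 + 36x + 2522/27


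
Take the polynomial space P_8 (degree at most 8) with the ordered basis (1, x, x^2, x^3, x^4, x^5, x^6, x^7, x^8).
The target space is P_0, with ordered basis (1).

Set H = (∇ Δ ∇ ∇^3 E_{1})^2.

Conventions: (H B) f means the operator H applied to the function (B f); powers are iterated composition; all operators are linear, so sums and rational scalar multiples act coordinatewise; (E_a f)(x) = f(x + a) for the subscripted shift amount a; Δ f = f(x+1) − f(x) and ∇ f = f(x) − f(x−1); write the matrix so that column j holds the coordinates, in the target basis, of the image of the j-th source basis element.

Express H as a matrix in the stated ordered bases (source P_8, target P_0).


image of 1: 0
image of x: 0
image of x^2: 0
image of x^3: 0
image of x^4: 0
image of x^5: 0
image of x^6: 0
image of x^7: 0
image of x^8: 0
each image's coordinates form column j of the matrix

the matrix is [[0, 0, 0, 0, 0, 0, 0, 0, 0]] (rows listed top to bottom)


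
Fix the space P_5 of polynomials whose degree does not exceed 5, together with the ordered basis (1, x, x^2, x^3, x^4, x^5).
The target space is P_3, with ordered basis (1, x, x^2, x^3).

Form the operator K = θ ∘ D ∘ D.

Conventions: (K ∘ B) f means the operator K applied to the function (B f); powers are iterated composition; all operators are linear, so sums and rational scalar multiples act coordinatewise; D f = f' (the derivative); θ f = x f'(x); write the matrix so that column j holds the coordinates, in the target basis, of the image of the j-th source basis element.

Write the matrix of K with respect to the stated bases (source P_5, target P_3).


image of 1: 0
image of x: 0
image of x^2: 0
image of x^3: 6x
image of x^4: 24x^2
image of x^5: 60x^3
each image's coordinates form column j of the matrix

the matrix is [[0, 0, 0, 0, 0, 0]; [0, 0, 0, 6, 0, 0]; [0, 0, 0, 0, 24, 0]; [0, 0, 0, 0, 0, 60]] (rows listed top to bottom)


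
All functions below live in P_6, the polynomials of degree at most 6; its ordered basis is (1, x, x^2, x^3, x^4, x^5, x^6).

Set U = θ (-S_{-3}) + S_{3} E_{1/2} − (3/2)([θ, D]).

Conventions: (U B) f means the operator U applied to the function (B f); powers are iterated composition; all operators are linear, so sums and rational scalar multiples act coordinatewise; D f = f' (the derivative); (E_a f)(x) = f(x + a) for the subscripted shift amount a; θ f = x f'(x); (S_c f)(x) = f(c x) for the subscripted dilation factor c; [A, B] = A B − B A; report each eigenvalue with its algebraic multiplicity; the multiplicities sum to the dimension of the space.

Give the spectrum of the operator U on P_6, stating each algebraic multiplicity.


image of 1: 1
image of x: 6x + 2
image of x^2: -9x^2 + 6x + 1/4
image of x^3: 108x^3 + 18x^2 + (9/4)x + 1/8
image of x^4: -243x^4 + 60x^3 + (27/2)x^2 + (3/2)x + 1/16
image of x^5: 1458x^5 + 210x^4 + (135/2)x^3 + (45/4)x^2 + (15/16)x + 1/32
image of x^6: -3645x^6 + 738x^5 + (1215/4)x^4 + (135/2)x^3 + (135/16)x^2 + (9/16)x + 1/64
the matrix is upper triangular; its diagonal is (1, 6, -9, 108, -243, 1458, -3645)
for a triangular matrix the eigenvalues are the diagonal entries, with algebraic multiplicity their repetition count

λ = -3645 (multiplicity 1), λ = -243 (multiplicity 1), λ = -9 (multiplicity 1), λ = 1 (multiplicity 1), λ = 6 (multiplicity 1), λ = 108 (multiplicity 1), λ = 1458 (multiplicity 1)


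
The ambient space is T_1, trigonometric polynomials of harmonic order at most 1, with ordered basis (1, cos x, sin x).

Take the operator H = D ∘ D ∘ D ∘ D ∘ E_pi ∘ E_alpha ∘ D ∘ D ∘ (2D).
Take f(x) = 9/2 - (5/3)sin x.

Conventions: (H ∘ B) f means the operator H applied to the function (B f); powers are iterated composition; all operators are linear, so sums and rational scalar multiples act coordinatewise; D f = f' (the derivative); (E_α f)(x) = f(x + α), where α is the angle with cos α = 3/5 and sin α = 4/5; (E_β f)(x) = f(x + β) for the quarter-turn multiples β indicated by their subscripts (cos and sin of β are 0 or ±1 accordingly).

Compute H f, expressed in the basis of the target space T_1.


the result is g(x) = -2cos x + (8/3)sin x

D f = -(5/3)cos x
(2D) f = -(10/3)cos x
D (2D) f = (10/3)sin x
D D (2D) f = (10/3)cos x
E_alpha D D (2D) f = 2cos x - (8/3)sin x
E_pi E_alpha D D (2D) f = -2cos x + (8/3)sin x
D (E_pi ∘ E_alpha ∘ D ∘ D ∘ (2D)) f = (8/3)cos x + 2sin x
D D (E_pi ∘ E_alpha ∘ D ∘ D ∘ (2D)) f = 2cos x - (8/3)sin x
D (D ∘ D) (E_pi ∘ E_alpha ∘ D ∘ D ∘ (2D)) f = -(8/3)cos x - 2sin x
D D (D ∘ D) (E_pi ∘ E_alpha ∘ D ∘ D ∘ (2D)) f = -2cos x + (8/3)sin x
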